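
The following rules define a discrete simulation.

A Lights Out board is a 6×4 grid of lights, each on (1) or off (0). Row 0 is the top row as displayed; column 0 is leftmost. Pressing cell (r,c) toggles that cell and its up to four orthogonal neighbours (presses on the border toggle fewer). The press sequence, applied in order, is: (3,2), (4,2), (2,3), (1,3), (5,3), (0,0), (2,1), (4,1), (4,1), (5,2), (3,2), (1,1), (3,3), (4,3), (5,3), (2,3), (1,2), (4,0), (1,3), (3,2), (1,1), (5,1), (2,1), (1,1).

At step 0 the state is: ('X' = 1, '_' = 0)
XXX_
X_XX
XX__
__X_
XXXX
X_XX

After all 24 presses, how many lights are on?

t=0: XXX_
X_XX
XX__
__X_
XXXX
X_XX
t=1: XXX_
X_XX
XXX_
_X_X
XX_X
X_XX
t=2: XXX_
X_XX
XXX_
_XXX
X_X_
X__X
t=3: XXX_
X_X_
XX_X
_XX_
X_X_
X__X
t=4: XXXX
X__X
XX__
_XX_
X_X_
X__X
t=5: XXXX
X__X
XX__
_XX_
X_XX
X_X_
t=6: __XX
___X
XX__
_XX_
X_XX
X_X_
t=7: __XX
_X_X
__X_
__X_
X_XX
X_X_
t=8: __XX
_X_X
__X_
_XX_
_X_X
XXX_
t=9: __XX
_X_X
__X_
__X_
X_XX
X_X_
t=10: __XX
_X_X
__X_
__X_
X__X
XX_X
t=11: __XX
_X_X
____
_X_X
X_XX
XX_X
t=12: _XXX
X_XX
_X__
_X_X
X_XX
XX_X
t=13: _XXX
X_XX
_X_X
_XX_
X_X_
XX_X
t=14: _XXX
X_XX
_X_X
_XXX
X__X
XX__
t=15: _XXX
X_XX
_X_X
_XXX
X___
XXXX
t=16: _XXX
X_X_
_XX_
_XX_
X___
XXXX
t=17: _X_X
XX_X
_X__
_XX_
X___
XXXX
t=18: _X_X
XX_X
_X__
XXX_
_X__
_XXX
t=19: _X__
XXX_
_X_X
XXX_
_X__
_XXX
t=20: _X__
XXX_
_XXX
X__X
_XX_
_XXX
t=21: ____
____
__XX
X__X
_XX_
_XXX
t=22: ____
____
__XX
X__X
__X_
X__X
t=23: ____
_X__
XX_X
XX_X
__X_
X__X
t=24: _X__
X_X_
X__X
XX_X
__X_
X__X

11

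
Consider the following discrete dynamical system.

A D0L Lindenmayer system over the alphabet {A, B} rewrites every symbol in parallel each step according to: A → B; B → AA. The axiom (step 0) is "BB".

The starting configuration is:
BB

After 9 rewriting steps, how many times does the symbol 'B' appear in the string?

t=0: BB
t=1: AAAA
t=2: BBBB
t=3: AAAAAAAA
t=4: BBBBBBBB
t=5: AAAAAAAAAAAAAAAA
t=6: BBBBBBBBBBBBBBBB
t=7: AAAAAAAAAAAAAAAAAAAAAAAAAAAAAAAA
t=8: BBBBBBBBBBBBBBBBBBBBBBBBBBBBBBBB
t=9: AAAAAAAAAAAAAAAAAAAAAAAAAAAAAAAAAAAAAAAAAAAAAAAAAAAAAAAAAAAAAAAA

0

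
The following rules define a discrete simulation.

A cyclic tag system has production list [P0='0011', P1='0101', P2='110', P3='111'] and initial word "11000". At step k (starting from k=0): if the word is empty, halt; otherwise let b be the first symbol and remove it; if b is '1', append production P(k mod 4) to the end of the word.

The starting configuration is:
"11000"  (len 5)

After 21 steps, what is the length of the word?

26

step 0: "11000"  (len 5)
step 1: "10000011"  (len 8)
step 2: "00000110101"  (len 11)
step 3: "0000110101"  (len 10)
step 4: "000110101"  (len 9)
step 5: "00110101"  (len 8)
step 6: "0110101"  (len 7)
step 7: "110101"  (len 6)
step 8: "10101111"  (len 8)
step 9: "01011110011"  (len 11)
step 10: "1011110011"  (len 10)
step 11: "011110011110"  (len 12)
step 12: "11110011110"  (len 11)
step 13: "11100111100011"  (len 14)
step 14: "11001111000110101"  (len 17)
step 15: "1001111000110101110"  (len 19)
step 16: "001111000110101110111"  (len 21)
step 17: "01111000110101110111"  (len 20)
step 18: "1111000110101110111"  (len 19)
step 19: "111000110101110111110"  (len 21)
step 20: "11000110101110111110111"  (len 23)
step 21: "10001101011101111101110011"  (len 26)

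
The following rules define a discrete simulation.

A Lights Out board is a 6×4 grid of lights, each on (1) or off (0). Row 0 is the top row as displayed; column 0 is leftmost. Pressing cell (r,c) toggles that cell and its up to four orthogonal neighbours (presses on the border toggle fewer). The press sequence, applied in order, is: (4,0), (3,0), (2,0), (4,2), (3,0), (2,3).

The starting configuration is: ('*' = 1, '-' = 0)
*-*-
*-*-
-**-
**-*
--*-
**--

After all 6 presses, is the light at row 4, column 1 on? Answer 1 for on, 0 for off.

0) *-*-
*-*-
-**-
**-*
--*-
**--
1) *-*-
*-*-
-**-
-*-*
***-
-*--
2) *-*-
*-*-
***-
*--*
-**-
-*--
3) *-*-
--*-
--*-
---*
-**-
-*--
4) *-*-
--*-
--*-
--**
---*
-**-
5) *-*-
--*-
*-*-
****
*--*
-**-
6) *-*-
--**
*--*
***-
*--*
-**-

0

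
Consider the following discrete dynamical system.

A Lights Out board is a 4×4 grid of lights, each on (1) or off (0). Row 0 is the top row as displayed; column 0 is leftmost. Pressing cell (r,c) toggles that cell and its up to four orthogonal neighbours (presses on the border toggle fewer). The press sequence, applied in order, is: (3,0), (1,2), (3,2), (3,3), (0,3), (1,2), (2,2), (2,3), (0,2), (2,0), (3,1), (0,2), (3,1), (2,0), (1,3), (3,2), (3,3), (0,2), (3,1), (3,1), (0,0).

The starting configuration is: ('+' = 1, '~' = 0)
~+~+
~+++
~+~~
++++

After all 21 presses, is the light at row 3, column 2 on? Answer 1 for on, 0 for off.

gen 0: ~+~+
~+++
~+~~
++++
gen 1: ~+~+
~+++
++~~
~~++
gen 2: ~+++
~~~~
+++~
~~++
gen 3: ~+++
~~~~
++~~
~+~~
gen 4: ~+++
~~~~
++~+
~+++
gen 5: ~+~~
~~~+
++~+
~+++
gen 6: ~++~
~++~
++++
~+++
gen 7: ~++~
~+~~
+~~~
~+~+
gen 8: ~++~
~+~+
+~++
~+~~
gen 9: ~~~+
~+++
+~++
~+~~
gen 10: ~~~+
++++
~+++
++~~
gen 11: ~~~+
++++
~~++
~~+~
gen 12: ~++~
++~+
~~++
~~+~
gen 13: ~++~
++~+
~+++
++~~
gen 14: ~++~
~+~+
+~++
~+~~
gen 15: ~+++
~++~
+~+~
~+~~
gen 16: ~+++
~++~
+~~~
~~++
gen 17: ~+++
~++~
+~~+
~~~~
gen 18: ~~~~
~+~~
+~~+
~~~~
gen 19: ~~~~
~+~~
++~+
+++~
gen 20: ~~~~
~+~~
+~~+
~~~~
gen 21: ++~~
++~~
+~~+
~~~~

0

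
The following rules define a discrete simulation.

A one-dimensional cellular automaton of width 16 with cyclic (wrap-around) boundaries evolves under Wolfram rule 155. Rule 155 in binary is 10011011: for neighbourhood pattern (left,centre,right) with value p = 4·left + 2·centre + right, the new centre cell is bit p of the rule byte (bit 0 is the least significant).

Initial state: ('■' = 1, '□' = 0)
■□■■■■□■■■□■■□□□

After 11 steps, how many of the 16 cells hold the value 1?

t=0: ■□■■■■□■■■□■■□□□
t=1: □□■■■□□■■□□■□■■■
t=2: ■■■■□■■■□■■□□■■□
t=3: ■■■□□■■□□■□■■■□□
t=4: ■■□■■■□■■□□■■□■■
t=5: ■□□■■□□■□■■■□□■■
t=6: □■■■□■■□□■■□■■■■
t=7: □■■□□■□■■■□□■■■□
t=8: ■■□■■□□■■□■■■■□■
t=9: ■□□■□■■■□□■■■□□■
t=10: □■■□□■■□■■■■□■■■
t=11: □■□■■■□□■■■□□■■□

9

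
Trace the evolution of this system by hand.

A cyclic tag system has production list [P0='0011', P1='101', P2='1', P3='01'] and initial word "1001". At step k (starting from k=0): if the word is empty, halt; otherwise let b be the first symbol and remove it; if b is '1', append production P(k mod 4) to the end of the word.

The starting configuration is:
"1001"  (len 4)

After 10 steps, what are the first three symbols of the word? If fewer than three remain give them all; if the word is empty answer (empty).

[0] "1001"  (len 4)
[1] "0010011"  (len 7)
[2] "010011"  (len 6)
[3] "10011"  (len 5)
[4] "001101"  (len 6)
[5] "01101"  (len 5)
[6] "1101"  (len 4)
[7] "1011"  (len 4)
[8] "01101"  (len 5)
[9] "1101"  (len 4)
[10] "101101"  (len 6)

101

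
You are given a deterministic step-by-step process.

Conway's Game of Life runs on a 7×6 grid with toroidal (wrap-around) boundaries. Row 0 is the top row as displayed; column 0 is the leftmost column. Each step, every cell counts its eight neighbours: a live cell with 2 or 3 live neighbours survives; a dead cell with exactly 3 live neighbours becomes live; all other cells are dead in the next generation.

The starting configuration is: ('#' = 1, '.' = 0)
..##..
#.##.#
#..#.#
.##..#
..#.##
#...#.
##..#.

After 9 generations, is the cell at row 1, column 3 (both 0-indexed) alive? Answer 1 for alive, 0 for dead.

0

step 0: ..##..
#.##.#
#..#.#
.##..#
..#.##
#...#.
##..#.
step 1: ......
#....#
...#..
.##...
..#.#.
#...#.
###.#.
step 2: ......
......
###...
.##...
..#..#
#.#.#.
##.#..
step 3: ......
.#....
#.#...
...#..
#.#..#
#.#.#.
####.#
step 4: ......
.#....
.##...
#.##.#
#.#.##
....#.
#.####
step 5: ######
.##...
...#..
......
#.#...
..#...
...###
step 6: ......
.....#
..#...
......
.#....
.##.##
......
step 7: ......
......
......
......
###...
###...
......
step 8: ......
......
......
.#....
#.#...
#.#...
.#....
step 9: ......
......
......
.#....
#.#...
#.#...
.#....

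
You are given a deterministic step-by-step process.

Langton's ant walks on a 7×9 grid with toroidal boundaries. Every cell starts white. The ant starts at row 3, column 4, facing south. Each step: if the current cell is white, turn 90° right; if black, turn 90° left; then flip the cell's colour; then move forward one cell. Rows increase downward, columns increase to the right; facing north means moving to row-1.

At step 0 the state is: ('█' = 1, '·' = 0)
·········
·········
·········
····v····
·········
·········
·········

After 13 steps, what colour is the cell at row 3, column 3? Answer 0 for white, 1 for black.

gen 0: ·········
·········
·········
····v····
·········
·········
·········
gen 1: ·········
·········
·········
···<█····
·········
·········
·········
gen 2: ·········
·········
···^·····
···██····
·········
·········
·········
gen 3: ·········
·········
···█>····
···██····
·········
·········
·········
gen 4: ·········
·········
···██····
···█v····
·········
·········
·········
gen 5: ·········
·········
···██····
···█·>···
·········
·········
·········
gen 6: ·········
·········
···██····
···█·█···
·····v···
·········
·········
gen 7: ·········
·········
···██····
···█·█···
····<█···
·········
·········
gen 8: ·········
·········
···██····
···█^█···
····██···
·········
·········
gen 9: ·········
·········
···██····
···██>···
····██···
·········
·········
gen 10: ·········
·········
···██^···
···██····
····██···
·········
·········
gen 11: ·········
·········
···███>··
···██····
····██···
·········
·········
gen 12: ·········
·········
···████··
···██·v··
····██···
·········
·········
gen 13: ·········
·········
···████··
···██<█··
····██···
·········
·········

1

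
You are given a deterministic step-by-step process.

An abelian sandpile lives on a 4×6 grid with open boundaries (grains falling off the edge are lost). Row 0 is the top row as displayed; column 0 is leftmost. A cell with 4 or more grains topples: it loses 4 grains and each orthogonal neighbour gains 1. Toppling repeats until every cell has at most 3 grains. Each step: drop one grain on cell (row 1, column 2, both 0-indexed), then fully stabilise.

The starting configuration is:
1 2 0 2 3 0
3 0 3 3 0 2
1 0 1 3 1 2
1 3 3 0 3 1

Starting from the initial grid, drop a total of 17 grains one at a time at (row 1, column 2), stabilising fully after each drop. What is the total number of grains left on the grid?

43

t=0: 1 2 0 2 3 0
3 0 3 3 0 2
1 0 1 3 1 2
1 3 3 0 3 1
t=1: 1 2 1 3 3 0
3 1 1 1 1 2
1 0 3 0 2 2
1 3 3 1 3 1
t=2: 1 2 1 3 3 0
3 1 2 1 1 2
1 0 3 0 2 2
1 3 3 1 3 1
t=3: 1 2 1 3 3 0
3 1 3 1 1 2
1 0 3 0 2 2
1 3 3 1 3 1
t=4: 1 2 2 3 3 0
3 2 1 2 1 2
1 2 1 1 2 2
2 0 1 2 3 1
t=5: 1 2 2 3 3 0
3 2 2 2 1 2
1 2 1 1 2 2
2 0 1 2 3 1
t=6: 1 2 2 3 3 0
3 2 3 2 1 2
1 2 1 1 2 2
2 0 1 2 3 1
t=7: 1 2 3 3 3 0
3 3 0 3 1 2
1 2 2 1 2 2
2 0 1 2 3 1
t=8: 1 2 3 3 3 0
3 3 1 3 1 2
1 2 2 1 2 2
2 0 1 2 3 1
t=9: 1 2 3 3 3 0
3 3 2 3 1 2
1 2 2 1 2 2
2 0 1 2 3 1
t=10: 1 2 3 3 3 0
3 3 3 3 1 2
1 2 2 1 2 2
2 0 1 2 3 1
t=11: 3 0 2 2 0 1
0 2 3 1 3 2
2 3 3 2 2 2
2 0 1 2 3 1
t=12: 3 1 3 2 0 1
1 0 2 2 3 2
3 1 1 3 2 2
2 1 2 2 3 1
t=13: 3 1 3 2 0 1
1 0 3 2 3 2
3 1 1 3 2 2
2 1 2 2 3 1
t=14: 3 2 0 3 0 1
1 1 1 3 3 2
3 1 2 3 2 2
2 1 2 2 3 1
t=15: 3 2 0 3 0 1
1 1 2 3 3 2
3 1 2 3 2 2
2 1 2 2 3 1
t=16: 3 2 0 3 0 1
1 1 3 3 3 2
3 1 2 3 2 2
2 1 2 2 3 1
t=17: 3 2 2 0 2 1
1 2 2 3 1 3
3 2 1 3 1 3
2 2 0 1 1 2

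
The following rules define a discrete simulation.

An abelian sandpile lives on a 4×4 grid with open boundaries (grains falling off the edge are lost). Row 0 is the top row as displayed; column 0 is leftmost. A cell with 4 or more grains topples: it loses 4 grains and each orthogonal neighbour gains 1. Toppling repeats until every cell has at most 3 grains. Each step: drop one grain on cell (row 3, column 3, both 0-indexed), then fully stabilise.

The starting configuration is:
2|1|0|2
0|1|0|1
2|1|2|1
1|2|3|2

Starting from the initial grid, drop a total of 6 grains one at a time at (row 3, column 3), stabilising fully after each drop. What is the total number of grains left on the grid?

[0] 2|1|0|2
0|1|0|1
2|1|2|1
1|2|3|2
[1] 2|1|0|2
0|1|0|1
2|1|2|1
1|2|3|3
[2] 2|1|0|2
0|1|0|1
2|1|3|2
1|3|0|1
[3] 2|1|0|2
0|1|0|1
2|1|3|2
1|3|0|2
[4] 2|1|0|2
0|1|0|1
2|1|3|2
1|3|0|3
[5] 2|1|0|2
0|1|0|1
2|1|3|3
1|3|1|0
[6] 2|1|0|2
0|1|0|1
2|1|3|3
1|3|1|1

22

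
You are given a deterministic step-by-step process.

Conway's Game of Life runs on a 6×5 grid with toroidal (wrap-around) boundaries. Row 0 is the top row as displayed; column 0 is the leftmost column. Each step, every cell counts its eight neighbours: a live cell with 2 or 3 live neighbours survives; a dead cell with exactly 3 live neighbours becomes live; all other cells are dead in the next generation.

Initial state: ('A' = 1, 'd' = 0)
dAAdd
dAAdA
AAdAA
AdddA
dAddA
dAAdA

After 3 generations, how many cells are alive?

gen 0: dAAdd
dAAdA
AAdAA
AdddA
dAddA
dAAdA
gen 1: ddddd
ddddA
ddddd
ddAdd
dAAdA
ddddd
gen 2: ddddd
ddddd
ddddd
dAAAd
dAAAd
ddddd
gen 3: ddddd
ddddd
ddAdd
dAdAd
dAdAd
ddAdd

6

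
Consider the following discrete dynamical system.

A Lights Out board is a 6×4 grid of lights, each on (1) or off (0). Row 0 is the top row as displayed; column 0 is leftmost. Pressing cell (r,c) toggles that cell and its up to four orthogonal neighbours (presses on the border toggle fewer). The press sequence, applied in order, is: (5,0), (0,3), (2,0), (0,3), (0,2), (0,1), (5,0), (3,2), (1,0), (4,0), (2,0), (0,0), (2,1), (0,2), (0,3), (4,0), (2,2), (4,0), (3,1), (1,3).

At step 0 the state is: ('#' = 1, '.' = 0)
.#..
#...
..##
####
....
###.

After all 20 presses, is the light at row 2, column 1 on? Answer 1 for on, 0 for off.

k=0  .#..
#...
..##
####
....
###.
k=1  .#..
#...
..##
####
#...
..#.
k=2  .###
#..#
..##
####
#...
..#.
k=3  .###
...#
####
.###
#...
..#.
k=4  .#..
....
####
.###
#...
..#.
k=5  ..##
..#.
####
.###
#...
..#.
k=6  ##.#
.##.
####
.###
#...
..#.
k=7  ##.#
.##.
####
.###
....
###.
k=8  ##.#
.##.
##.#
....
..#.
###.
k=9  .#.#
#.#.
.#.#
....
..#.
###.
k=10  .#.#
#.#.
.#.#
#...
###.
.##.
k=11  .#.#
..#.
#..#
....
###.
.##.
k=12  #..#
#.#.
#..#
....
###.
.##.
k=13  #..#
###.
.###
.#..
###.
.##.
k=14  ###.
##..
.###
.#..
###.
.##.
k=15  ##.#
##.#
.###
.#..
###.
.##.
k=16  ##.#
##.#
.###
##..
..#.
###.
k=17  ##.#
####
....
###.
..#.
###.
k=18  ##.#
####
....
.##.
###.
.##.
k=19  ##.#
####
.#..
#...
#.#.
.##.
k=20  ##..
##..
.#.#
#...
#.#.
.##.

1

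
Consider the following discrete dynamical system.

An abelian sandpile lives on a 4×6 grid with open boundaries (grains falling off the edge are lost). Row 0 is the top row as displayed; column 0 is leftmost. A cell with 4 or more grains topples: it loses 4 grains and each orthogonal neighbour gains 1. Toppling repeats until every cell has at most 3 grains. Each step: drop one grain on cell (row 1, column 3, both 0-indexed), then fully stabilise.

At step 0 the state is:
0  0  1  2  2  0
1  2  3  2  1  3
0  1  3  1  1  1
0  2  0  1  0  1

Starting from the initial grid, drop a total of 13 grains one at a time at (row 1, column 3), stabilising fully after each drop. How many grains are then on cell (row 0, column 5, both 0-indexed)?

0) 0  0  1  2  2  0
1  2  3  2  1  3
0  1  3  1  1  1
0  2  0  1  0  1
1) 0  0  1  2  2  0
1  2  3  3  1  3
0  1  3  1  1  1
0  2  0  1  0  1
2) 0  0  2  3  2  0
1  3  1  1  2  3
0  2  0  3  1  1
0  2  1  1  0  1
3) 0  0  2  3  2  0
1  3  1  2  2  3
0  2  0  3  1  1
0  2  1  1  0  1
4) 0  0  2  3  2  0
1  3  1  3  2  3
0  2  0  3  1  1
0  2  1  1  0  1
5) 0  0  3  0  3  0
1  3  2  2  3  3
0  2  1  0  2  1
0  2  1  2  0  1
6) 0  0  3  0  3  0
1  3  2  3  3  3
0  2  1  0  2  1
0  2  1  2  0  1
7) 0  0  3  2  0  2
1  3  3  1  2  0
0  2  1  1  3  2
0  2  1  2  0  1
8) 0  0  3  2  0  2
1  3  3  2  2  0
0  2  1  1  3  2
0  2  1  2  0  1
9) 0  0  3  2  0  2
1  3  3  3  2  0
0  2  1  1  3  2
0  2  1  2  0  1
10) 0  2  1  0  1  2
2  0  2  2  3  0
0  3  2  2  3  2
0  2  1  2  0  1
11) 0  2  1  0  1  2
2  0  2  3  3  0
0  3  2  2  3  2
0  2  1  2  0  1
12) 0  2  1  1  2  2
2  0  3  2  1  1
0  3  3  0  1  3
0  2  1  3  1  1
13) 0  2  1  1  2  2
2  0  3  3  1  1
0  3  3  0  1  3
0  2  1  3  1  1

2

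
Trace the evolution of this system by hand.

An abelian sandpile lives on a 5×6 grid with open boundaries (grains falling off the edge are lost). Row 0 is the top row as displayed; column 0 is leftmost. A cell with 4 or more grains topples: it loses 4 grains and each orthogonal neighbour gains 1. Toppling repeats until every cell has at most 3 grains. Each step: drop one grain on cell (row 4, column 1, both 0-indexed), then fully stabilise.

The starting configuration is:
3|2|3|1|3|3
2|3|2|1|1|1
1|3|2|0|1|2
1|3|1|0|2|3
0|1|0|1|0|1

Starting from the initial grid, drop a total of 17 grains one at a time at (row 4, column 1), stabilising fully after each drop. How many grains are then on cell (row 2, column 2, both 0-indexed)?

2

k=0  3|2|3|1|3|3
2|3|2|1|1|1
1|3|2|0|1|2
1|3|1|0|2|3
0|1|0|1|0|1
k=1  3|2|3|1|3|3
2|3|2|1|1|1
1|3|2|0|1|2
1|3|1|0|2|3
0|2|0|1|0|1
k=2  3|2|3|1|3|3
2|3|2|1|1|1
1|3|2|0|1|2
1|3|1|0|2|3
0|3|0|1|0|1
k=3  3|3|3|1|3|3
3|0|3|1|1|1
2|1|3|0|1|2
2|1|2|0|2|3
1|1|1|1|0|1
k=4  3|3|3|1|3|3
3|0|3|1|1|1
2|1|3|0|1|2
2|1|2|0|2|3
1|2|1|1|0|1
k=5  3|3|3|1|3|3
3|0|3|1|1|1
2|1|3|0|1|2
2|1|2|0|2|3
1|3|1|1|0|1
k=6  3|3|3|1|3|3
3|0|3|1|1|1
2|1|3|0|1|2
2|2|2|0|2|3
2|0|2|1|0|1
k=7  3|3|3|1|3|3
3|0|3|1|1|1
2|1|3|0|1|2
2|2|2|0|2|3
2|1|2|1|0|1
k=8  3|3|3|1|3|3
3|0|3|1|1|1
2|1|3|0|1|2
2|2|2|0|2|3
2|2|2|1|0|1
k=9  3|3|3|1|3|3
3|0|3|1|1|1
2|1|3|0|1|2
2|2|2|0|2|3
2|3|2|1|0|1
k=10  3|3|3|1|3|3
3|0|3|1|1|1
2|1|3|0|1|2
2|3|2|0|2|3
3|0|3|1|0|1
k=11  3|3|3|1|3|3
3|0|3|1|1|1
2|1|3|0|1|2
2|3|2|0|2|3
3|1|3|1|0|1
k=12  3|3|3|1|3|3
3|0|3|1|1|1
2|1|3|0|1|2
2|3|2|0|2|3
3|2|3|1|0|1
k=13  3|3|3|1|3|3
3|0|3|1|1|1
2|1|3|0|1|2
2|3|2|0|2|3
3|3|3|1|0|1
k=14  1|2|1|2|3|3
2|0|2|2|1|1
1|1|2|1|1|2
1|3|1|1|2|3
1|3|1|2|0|1
k=15  1|2|1|2|3|3
2|0|2|2|1|1
1|2|2|1|1|2
2|0|2|1|2|3
2|1|2|2|0|1
k=16  1|2|1|2|3|3
2|0|2|2|1|1
1|2|2|1|1|2
2|0|2|1|2|3
2|2|2|2|0|1
k=17  1|2|1|2|3|3
2|0|2|2|1|1
1|2|2|1|1|2
2|0|2|1|2|3
2|3|2|2|0|1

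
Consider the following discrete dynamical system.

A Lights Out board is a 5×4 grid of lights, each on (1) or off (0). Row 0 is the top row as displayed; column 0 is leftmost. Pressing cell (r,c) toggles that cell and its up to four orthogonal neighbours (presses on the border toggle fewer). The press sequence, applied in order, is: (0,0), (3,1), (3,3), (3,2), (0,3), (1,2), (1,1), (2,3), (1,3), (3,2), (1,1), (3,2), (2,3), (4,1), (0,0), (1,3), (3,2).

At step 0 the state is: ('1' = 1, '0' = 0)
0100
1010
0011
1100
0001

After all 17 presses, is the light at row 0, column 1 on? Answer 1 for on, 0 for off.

1

gen 0: 0100
1010
0011
1100
0001
gen 1: 1000
0010
0011
1100
0001
gen 2: 1000
0010
0111
0010
0101
gen 3: 1000
0010
0110
0001
0100
gen 4: 1000
0010
0100
0110
0110
gen 5: 1011
0011
0100
0110
0110
gen 6: 1001
0100
0110
0110
0110
gen 7: 1101
1010
0010
0110
0110
gen 8: 1101
1011
0001
0111
0110
gen 9: 1100
1000
0000
0111
0110
gen 10: 1100
1000
0010
0000
0100
gen 11: 1000
0110
0110
0000
0100
gen 12: 1000
0110
0100
0111
0110
gen 13: 1000
0111
0111
0110
0110
gen 14: 1000
0111
0111
0010
1000
gen 15: 0100
1111
0111
0010
1000
gen 16: 0101
1100
0110
0010
1000
gen 17: 0101
1100
0100
0101
1010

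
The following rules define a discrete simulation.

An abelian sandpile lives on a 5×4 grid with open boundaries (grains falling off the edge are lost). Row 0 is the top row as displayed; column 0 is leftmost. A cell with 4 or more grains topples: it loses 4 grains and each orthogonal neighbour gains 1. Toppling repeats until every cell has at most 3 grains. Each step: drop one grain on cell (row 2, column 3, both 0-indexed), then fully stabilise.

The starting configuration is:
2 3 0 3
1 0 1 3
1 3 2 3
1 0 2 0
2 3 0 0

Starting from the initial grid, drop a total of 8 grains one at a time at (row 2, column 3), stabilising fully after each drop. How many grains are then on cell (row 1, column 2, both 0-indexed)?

step 0: 2 3 0 3
1 0 1 3
1 3 2 3
1 0 2 0
2 3 0 0
step 1: 2 3 1 0
1 0 2 1
1 3 3 1
1 0 2 1
2 3 0 0
step 2: 2 3 1 0
1 0 2 1
1 3 3 2
1 0 2 1
2 3 0 0
step 3: 2 3 1 0
1 0 2 1
1 3 3 3
1 0 2 1
2 3 0 0
step 4: 2 3 1 0
1 1 3 2
2 0 1 1
1 1 3 2
2 3 0 0
step 5: 2 3 1 0
1 1 3 2
2 0 1 2
1 1 3 2
2 3 0 0
step 6: 2 3 1 0
1 1 3 2
2 0 1 3
1 1 3 2
2 3 0 0
step 7: 2 3 1 0
1 1 3 3
2 0 2 0
1 1 3 3
2 3 0 0
step 8: 2 3 1 0
1 1 3 3
2 0 2 1
1 1 3 3
2 3 0 0

3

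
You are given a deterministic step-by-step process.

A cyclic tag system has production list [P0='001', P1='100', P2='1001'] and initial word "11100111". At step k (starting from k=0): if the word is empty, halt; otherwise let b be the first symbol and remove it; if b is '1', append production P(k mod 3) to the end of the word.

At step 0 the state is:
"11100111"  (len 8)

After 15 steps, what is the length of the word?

gen 0: "11100111"  (len 8)
gen 1: "1100111001"  (len 10)
gen 2: "100111001100"  (len 12)
gen 3: "001110011001001"  (len 15)
gen 4: "01110011001001"  (len 14)
gen 5: "1110011001001"  (len 13)
gen 6: "1100110010011001"  (len 16)
gen 7: "100110010011001001"  (len 18)
gen 8: "00110010011001001100"  (len 20)
gen 9: "0110010011001001100"  (len 19)
gen 10: "110010011001001100"  (len 18)
gen 11: "10010011001001100100"  (len 20)
gen 12: "00100110010011001001001"  (len 23)
gen 13: "0100110010011001001001"  (len 22)
gen 14: "100110010011001001001"  (len 21)
gen 15: "001100100110010010011001"  (len 24)

24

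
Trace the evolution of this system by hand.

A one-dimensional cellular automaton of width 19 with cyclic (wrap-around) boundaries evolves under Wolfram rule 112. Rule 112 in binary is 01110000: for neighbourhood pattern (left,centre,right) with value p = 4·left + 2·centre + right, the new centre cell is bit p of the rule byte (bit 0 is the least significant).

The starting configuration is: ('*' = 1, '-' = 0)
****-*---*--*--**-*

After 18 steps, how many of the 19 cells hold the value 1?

t=0: ****-*---*--*--**-*
t=1: ---**-*---*--*--**-
t=2: ----**-*---*--*--**
t=3: *----**-*---*--*--*
t=4: **----**-*---*--*--
t=5: -**----**-*---*--*-
t=6: --**----**-*---*--*
t=7: *--**----**-*---*--
t=8: -*--**----**-*---*-
t=9: --*--**----**-*---*
t=10: *--*--**----**-*---
t=11: -*--*--**----**-*--
t=12: --*--*--**----**-*-
t=13: ---*--*--**----**-*
t=14: *---*--*--**----**-
t=15: -*---*--*--**----**
t=16: *-*---*--*--**----*
t=17: **-*---*--*--**----
t=18: -**-*---*--*--**---

7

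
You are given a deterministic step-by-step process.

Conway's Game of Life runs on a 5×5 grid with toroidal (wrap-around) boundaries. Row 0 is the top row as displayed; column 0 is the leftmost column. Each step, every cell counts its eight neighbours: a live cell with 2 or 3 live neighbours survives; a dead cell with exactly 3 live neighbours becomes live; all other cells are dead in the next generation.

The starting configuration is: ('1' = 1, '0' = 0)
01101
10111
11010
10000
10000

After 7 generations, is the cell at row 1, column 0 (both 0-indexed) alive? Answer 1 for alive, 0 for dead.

0

k=0  01101
10111
11010
10000
10000
k=1  00100
00000
00010
10000
10001
k=2  00000
00000
00000
10000
11001
k=3  10000
00000
00000
11001
11001
k=4  11001
00000
10000
01001
00000
k=5  10000
01001
10000
10000
01001
k=6  01001
01001
11001
11001
01001
k=7  01111
01111
00110
00110
01111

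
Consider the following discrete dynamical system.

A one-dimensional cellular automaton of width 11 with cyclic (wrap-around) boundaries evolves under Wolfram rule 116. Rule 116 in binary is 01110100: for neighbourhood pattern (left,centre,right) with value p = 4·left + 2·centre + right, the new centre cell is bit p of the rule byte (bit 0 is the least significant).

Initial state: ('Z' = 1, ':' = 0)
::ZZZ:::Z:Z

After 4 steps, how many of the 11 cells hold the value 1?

[0] ::ZZZ:::Z:Z
[1] Z:::ZZ::ZZZ
[2] ZZ:::ZZ::::
[3] :ZZ:::ZZ:::
[4] ::ZZ:::ZZ::

4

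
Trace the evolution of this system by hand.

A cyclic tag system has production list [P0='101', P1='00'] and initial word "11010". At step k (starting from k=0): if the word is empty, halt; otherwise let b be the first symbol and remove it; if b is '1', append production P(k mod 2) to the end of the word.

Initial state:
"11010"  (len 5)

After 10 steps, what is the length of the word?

6

[0] "11010"  (len 5)
[1] "1010101"  (len 7)
[2] "01010100"  (len 8)
[3] "1010100"  (len 7)
[4] "01010000"  (len 8)
[5] "1010000"  (len 7)
[6] "01000000"  (len 8)
[7] "1000000"  (len 7)
[8] "00000000"  (len 8)
[9] "0000000"  (len 7)
[10] "000000"  (len 6)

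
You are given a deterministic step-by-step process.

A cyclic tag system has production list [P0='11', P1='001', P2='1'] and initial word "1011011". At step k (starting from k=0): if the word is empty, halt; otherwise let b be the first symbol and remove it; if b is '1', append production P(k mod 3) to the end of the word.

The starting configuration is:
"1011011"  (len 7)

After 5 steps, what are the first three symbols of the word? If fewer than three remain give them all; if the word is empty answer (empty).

t=0: "1011011"  (len 7)
t=1: "01101111"  (len 8)
t=2: "1101111"  (len 7)
t=3: "1011111"  (len 7)
t=4: "01111111"  (len 8)
t=5: "1111111"  (len 7)

111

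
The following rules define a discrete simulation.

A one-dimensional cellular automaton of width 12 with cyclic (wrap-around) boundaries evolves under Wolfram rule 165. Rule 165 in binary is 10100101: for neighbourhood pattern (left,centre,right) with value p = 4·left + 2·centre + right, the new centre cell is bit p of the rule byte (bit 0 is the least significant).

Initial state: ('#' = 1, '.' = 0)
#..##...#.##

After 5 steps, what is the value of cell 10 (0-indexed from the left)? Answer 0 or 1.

0

t=0: #..##...#.##
t=1: ......#.##.#
t=2: .####.##..##
t=3: #.##.#......
t=4: ##..##.####.
t=5: ......#.##.#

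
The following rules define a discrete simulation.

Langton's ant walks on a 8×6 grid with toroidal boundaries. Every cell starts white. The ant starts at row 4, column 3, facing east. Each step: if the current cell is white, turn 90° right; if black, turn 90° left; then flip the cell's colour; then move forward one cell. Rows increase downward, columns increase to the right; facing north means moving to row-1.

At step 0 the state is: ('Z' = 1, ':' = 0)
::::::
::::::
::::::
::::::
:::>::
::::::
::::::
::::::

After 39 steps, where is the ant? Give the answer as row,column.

4,0

gen 0: ::::::
::::::
::::::
::::::
:::>::
::::::
::::::
::::::
gen 1: ::::::
::::::
::::::
::::::
:::Z::
:::v::
::::::
::::::
gen 2: ::::::
::::::
::::::
::::::
:::Z::
::<Z::
::::::
::::::
gen 3: ::::::
::::::
::::::
::::::
::^Z::
::ZZ::
::::::
::::::
gen 4: ::::::
::::::
::::::
::::::
::Z>::
::ZZ::
::::::
::::::
gen 5: ::::::
::::::
::::::
:::^::
::Z:::
::ZZ::
::::::
::::::
gen 6: ::::::
::::::
::::::
:::Z>:
::Z:::
::ZZ::
::::::
::::::
gen 7: ::::::
::::::
::::::
:::ZZ:
::Z:v:
::ZZ::
::::::
::::::
gen 8: ::::::
::::::
::::::
:::ZZ:
::Z<Z:
::ZZ::
::::::
::::::
gen 9: ::::::
::::::
::::::
:::^Z:
::ZZZ:
::ZZ::
::::::
::::::
gen 10: ::::::
::::::
::::::
::<:Z:
::ZZZ:
::ZZ::
::::::
::::::
gen 11: ::::::
::::::
::^:::
::Z:Z:
::ZZZ:
::ZZ::
::::::
::::::
gen 12: ::::::
::::::
::Z>::
::Z:Z:
::ZZZ:
::ZZ::
::::::
::::::
gen 13: ::::::
::::::
::ZZ::
::ZvZ:
::ZZZ:
::ZZ::
::::::
::::::
gen 14: ::::::
::::::
::ZZ::
::<ZZ:
::ZZZ:
::ZZ::
::::::
::::::
gen 15: ::::::
::::::
::ZZ::
:::ZZ:
::vZZ:
::ZZ::
::::::
::::::
gen 16: ::::::
::::::
::ZZ::
:::ZZ:
:::>Z:
::ZZ::
::::::
::::::
gen 17: ::::::
::::::
::ZZ::
:::^Z:
::::Z:
::ZZ::
::::::
::::::
gen 18: ::::::
::::::
::ZZ::
::<:Z:
::::Z:
::ZZ::
::::::
::::::
gen 19: ::::::
::::::
::^Z::
::Z:Z:
::::Z:
::ZZ::
::::::
::::::
gen 20: ::::::
::::::
:<:Z::
::Z:Z:
::::Z:
::ZZ::
::::::
::::::
gen 21: ::::::
:^::::
:Z:Z::
::Z:Z:
::::Z:
::ZZ::
::::::
::::::
gen 22: ::::::
:Z>:::
:Z:Z::
::Z:Z:
::::Z:
::ZZ::
::::::
::::::
gen 23: ::::::
:ZZ:::
:ZvZ::
::Z:Z:
::::Z:
::ZZ::
::::::
::::::
gen 24: ::::::
:ZZ:::
:<ZZ::
::Z:Z:
::::Z:
::ZZ::
::::::
::::::
gen 25: ::::::
:ZZ:::
::ZZ::
:vZ:Z:
::::Z:
::ZZ::
::::::
::::::
gen 26: ::::::
:ZZ:::
::ZZ::
<ZZ:Z:
::::Z:
::ZZ::
::::::
::::::
gen 27: ::::::
:ZZ:::
^:ZZ::
ZZZ:Z:
::::Z:
::ZZ::
::::::
::::::
gen 28: ::::::
:ZZ:::
Z>ZZ::
ZZZ:Z:
::::Z:
::ZZ::
::::::
::::::
gen 29: ::::::
:ZZ:::
ZZZZ::
ZvZ:Z:
::::Z:
::ZZ::
::::::
::::::
gen 30: ::::::
:ZZ:::
ZZZZ::
Z:>:Z:
::::Z:
::ZZ::
::::::
::::::
gen 31: ::::::
:ZZ:::
ZZ^Z::
Z:::Z:
::::Z:
::ZZ::
::::::
::::::
gen 32: ::::::
:ZZ:::
Z<:Z::
Z:::Z:
::::Z:
::ZZ::
::::::
::::::
gen 33: ::::::
:ZZ:::
Z::Z::
Zv::Z:
::::Z:
::ZZ::
::::::
::::::
gen 34: ::::::
:ZZ:::
Z::Z::
<Z::Z:
::::Z:
::ZZ::
::::::
::::::
gen 35: ::::::
:ZZ:::
Z::Z::
:Z::Z:
v:::Z:
::ZZ::
::::::
::::::
gen 36: ::::::
:ZZ:::
Z::Z::
:Z::Z:
Z:::Z<
::ZZ::
::::::
::::::
gen 37: ::::::
:ZZ:::
Z::Z::
:Z::Z^
Z:::ZZ
::ZZ::
::::::
::::::
gen 38: ::::::
:ZZ:::
Z::Z::
>Z::ZZ
Z:::ZZ
::ZZ::
::::::
::::::
gen 39: ::::::
:ZZ:::
Z::Z::
ZZ::ZZ
v:::ZZ
::ZZ::
::::::
::::::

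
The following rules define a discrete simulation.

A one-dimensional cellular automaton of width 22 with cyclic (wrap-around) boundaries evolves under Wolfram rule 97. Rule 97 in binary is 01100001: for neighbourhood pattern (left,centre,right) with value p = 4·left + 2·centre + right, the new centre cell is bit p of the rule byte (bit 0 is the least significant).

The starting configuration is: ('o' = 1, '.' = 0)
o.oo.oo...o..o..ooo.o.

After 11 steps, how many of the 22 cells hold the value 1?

step 0: o.oo.oo...o..o..ooo.o.
step 1: .o.oo.o.o.........oo.o
step 2: o.o.oo.o..ooooooo..oo.
step 3: .o.o.oo.........o...oo
step 4: o.o.o.o.ooooooo...o..o
step 5: oo.o.o.o......o.o.....
step 6: .oo.o.o..oooo..o..ooo.
step 7: ..oo.o......o.......o.
step 8: o..oo..oooo...ooooo...
step 9: ....o.....o.o.....o.o.
step 10: ooo...ooo..o..ooo..o..
step 11: ..o.o...o.......o.....

4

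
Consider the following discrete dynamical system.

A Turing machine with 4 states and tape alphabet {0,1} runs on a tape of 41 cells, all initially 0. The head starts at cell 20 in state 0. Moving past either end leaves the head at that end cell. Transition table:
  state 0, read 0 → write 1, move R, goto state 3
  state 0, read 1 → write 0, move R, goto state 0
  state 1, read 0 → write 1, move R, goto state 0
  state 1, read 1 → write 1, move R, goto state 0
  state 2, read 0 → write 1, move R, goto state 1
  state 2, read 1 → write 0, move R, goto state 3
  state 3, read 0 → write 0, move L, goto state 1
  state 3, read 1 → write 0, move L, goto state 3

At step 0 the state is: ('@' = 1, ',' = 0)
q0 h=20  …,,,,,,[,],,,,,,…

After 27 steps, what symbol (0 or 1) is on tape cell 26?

1

t=0: q0 h=20  …,,,,,,[,],,,,,,…
t=1: q3 h=21  …,,,,,@[,],,,,,,…
t=2: q1 h=20  …,,,,,,[@],,,,,,…
t=3: q0 h=21  …,,,,,@[,],,,,,,…
t=4: q3 h=22  …,,,,@@[,],,,,,,…
t=5: q1 h=21  …,,,,,@[@],,,,,,…
t=6: q0 h=22  …,,,,@@[,],,,,,,…
t=7: q3 h=23  …,,,@@@[,],,,,,,…
t=8: q1 h=22  …,,,,@@[@],,,,,,…
t=9: q0 h=23  …,,,@@@[,],,,,,,…
t=10: q3 h=24  …,,@@@@[,],,,,,,…
t=11: q1 h=23  …,,,@@@[@],,,,,,…
t=12: q0 h=24  …,,@@@@[,],,,,,,…
t=13: q3 h=25  …,@@@@@[,],,,,,,…
t=14: q1 h=24  …,,@@@@[@],,,,,,…
t=15: q0 h=25  …,@@@@@[,],,,,,,…
t=16: q3 h=26  …@@@@@@[,],,,,,,…
t=17: q1 h=25  …,@@@@@[@],,,,,,…
t=18: q0 h=26  …@@@@@@[,],,,,,,…
t=19: q3 h=27  …@@@@@@[,],,,,,,…
t=20: q1 h=26  …@@@@@@[@],,,,,,…
t=21: q0 h=27  …@@@@@@[,],,,,,,…
t=22: q3 h=28  …@@@@@@[,],,,,,,…
t=23: q1 h=27  …@@@@@@[@],,,,,,…
t=24: q0 h=28  …@@@@@@[,],,,,,,…
t=25: q3 h=29  …@@@@@@[,],,,,,,…
t=26: q1 h=28  …@@@@@@[@],,,,,,…
t=27: q0 h=29  …@@@@@@[,],,,,,,…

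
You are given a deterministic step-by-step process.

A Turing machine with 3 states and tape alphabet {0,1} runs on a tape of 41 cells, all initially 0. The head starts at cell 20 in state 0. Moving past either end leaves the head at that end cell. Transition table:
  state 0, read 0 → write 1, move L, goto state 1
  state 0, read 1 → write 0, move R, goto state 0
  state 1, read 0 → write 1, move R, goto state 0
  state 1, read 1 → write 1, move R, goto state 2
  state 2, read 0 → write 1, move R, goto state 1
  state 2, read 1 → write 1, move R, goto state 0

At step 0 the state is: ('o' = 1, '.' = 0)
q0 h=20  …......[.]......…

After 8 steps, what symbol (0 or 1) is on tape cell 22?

1

0) q0 h=20  …......[.]......…
1) q1 h=19  …......[.]o.....…
2) q0 h=20  ….....o[o]......…
3) q0 h=21  …....o.[.]......…
4) q1 h=20  ….....o[.]o.....…
5) q0 h=21  …....oo[o]......…
6) q0 h=22  …...oo.[.]......…
7) q1 h=21  …....oo[.]o.....…
8) q0 h=22  …...ooo[o]......…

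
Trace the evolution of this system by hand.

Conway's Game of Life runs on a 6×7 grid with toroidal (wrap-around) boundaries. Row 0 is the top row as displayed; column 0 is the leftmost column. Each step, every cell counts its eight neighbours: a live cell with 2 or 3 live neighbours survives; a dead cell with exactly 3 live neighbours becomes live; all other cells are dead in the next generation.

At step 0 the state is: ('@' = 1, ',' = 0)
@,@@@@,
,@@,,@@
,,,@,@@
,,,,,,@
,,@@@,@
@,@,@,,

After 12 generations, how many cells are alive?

t=0: @,@@@@,
,@@,,@@
,,,@,@@
,,,,,,@
,,@@@,@
@,@,@,,
t=1: @,,,,,,
,@,,,,,
,,@,@,,
@,@,,,@
@@@,@,@
@,,,,,,
t=2: @@,,,,,
,@,,,,,
@,@@,,,
,,@,,,@
,,@@,@,
,,,,,,,
t=3: @@,,,,,
,,,,,,,
@,@@,,,
,,,,@,@
,,@@,,,
,@@,,,,
t=4: @@@,,,,
@,@,,,,
,,,@,,,
,@,,@,,
,@@@,,,
@,,@,,,
t=5: @,@@,,@
@,@@,,,
,@@@,,,
,@,,@,,
@@,@@,,
@,,@,,,
t=6: @,,,@,@
@,,,@,@
@,,,@,,
,,,,@,,
@@,@@,,
,,,,,,,
t=7: @,,,,,@
,@,@@,,
@,,@@,@
@@,,@@,
,,,@@,,
,@,@@@@
t=8: ,@,,,,@
,@@@@,,
,,,,,,@
@@@,,,,
,@,,,,,
,,@@,,@
t=9: ,@,,@@,
,@@@,@,
,,,,,,,
@@@,,,,
,,,@,,,
,@@,,,,
t=10: @,,,@@,
,@@@,@,
@,,@,,,
,@@,,,,
@,,@,,,
,@@@@,,
t=11: @,,,,@@
@@@@,@,
@,,@@,,
@@@@,,,
@,,,@,,
@@@,,@@
t=12: ,,,@,,,
,,@@,@,
,,,,,,,
@,@,,,@
,,,,@@,
,,,,@,,

10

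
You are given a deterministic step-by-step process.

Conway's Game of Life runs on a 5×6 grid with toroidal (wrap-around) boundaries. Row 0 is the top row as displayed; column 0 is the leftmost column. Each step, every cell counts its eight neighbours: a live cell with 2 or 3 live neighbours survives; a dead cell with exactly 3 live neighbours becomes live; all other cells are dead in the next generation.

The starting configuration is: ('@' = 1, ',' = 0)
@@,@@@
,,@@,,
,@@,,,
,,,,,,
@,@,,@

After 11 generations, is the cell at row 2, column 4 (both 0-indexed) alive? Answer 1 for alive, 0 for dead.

t=0: @@,@@@
,,@@,,
,@@,,,
,,,,,,
@,@,,@
t=1: ,,,,,,
,,,,,@
,@@@,,
@,@,,,
,,@@,,
t=2: ,,,,,,
,,@,,,
@@@@,,
,,,,,,
,@@@,,
t=3: ,@,@,,
,,@@,,
,@@@,,
@,,,,,
,,@,,,
t=4: ,@,@,,
,,,,@,
,@,@,,
,,,@,,
,@@,,,
t=5: ,@,@,,
,,,@@,
,,@@@,
,@,@,,
,@,@,,
t=6: ,,,@,,
,,,,,,
,,,,,,
,@,,,,
@@,@@,
t=7: ,,@@@,
,,,,,,
,,,,,,
@@@,,,
@@,@@,
t=8: ,@@,@@
,,,@,,
,@,,,,
@,@@,@
@,,,@,
t=9: @@@,@@
@@,@@,
@@,@@,
@,@@@@
,,,,,,
t=10: ,,@,@,
,,,,,,
,,,,,,
@,@,,,
,,,,,,
t=11: ,,,,,,
,,,,,,
,,,,,,
,,,,,,
,@,@,,

0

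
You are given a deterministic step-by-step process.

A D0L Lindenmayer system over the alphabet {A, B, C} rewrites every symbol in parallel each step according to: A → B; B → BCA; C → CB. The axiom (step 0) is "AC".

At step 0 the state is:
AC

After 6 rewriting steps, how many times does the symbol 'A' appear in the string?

39

0) AC
1) BCB
2) BCACBBCA
3) BCACBBCBBCABCACBB
4) BCACBBCBBCABCACBBCABCACBBBCACBBCBBCABCA
5) BCACBBCBBCABCACBBCABCACBBBCACBBCBBCABCACBBBCACBBCBBCABCABCACBBCBBCABCACBBCABCACBBBCACBB
6) BCACBBCBBCABCACBBCABCACBBBCACBBCBBCABCACBBBCACBBCBBCABCABC…CACBBCABCACBBBCACBBCBBCABCACBBBCACBBCBBCABCABCACBBCBBCABCA  (len 196)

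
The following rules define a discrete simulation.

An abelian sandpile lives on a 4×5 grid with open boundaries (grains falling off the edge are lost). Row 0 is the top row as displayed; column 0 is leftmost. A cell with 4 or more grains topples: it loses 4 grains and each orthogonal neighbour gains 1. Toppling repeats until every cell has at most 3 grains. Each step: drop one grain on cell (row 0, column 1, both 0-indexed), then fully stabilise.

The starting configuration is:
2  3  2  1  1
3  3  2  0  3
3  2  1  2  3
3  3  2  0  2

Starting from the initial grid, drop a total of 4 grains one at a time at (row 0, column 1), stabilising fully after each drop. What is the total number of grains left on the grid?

35

[0] 2  3  2  1  1
3  3  2  0  3
3  2  1  2  3
3  3  2  0  2
[1] 0  2  3  1  1
2  2  3  0  3
2  1  2  2  3
1  1  3  0  2
[2] 0  3  3  1  1
2  2  3  0  3
2  1  2  2  3
1  1  3  0  2
[3] 1  2  1  2  1
3  0  1  1  3
2  2  3  2  3
1  1  3  0  2
[4] 1  3  1  2  1
3  0  1  1  3
2  2  3  2  3
1  1  3  0  2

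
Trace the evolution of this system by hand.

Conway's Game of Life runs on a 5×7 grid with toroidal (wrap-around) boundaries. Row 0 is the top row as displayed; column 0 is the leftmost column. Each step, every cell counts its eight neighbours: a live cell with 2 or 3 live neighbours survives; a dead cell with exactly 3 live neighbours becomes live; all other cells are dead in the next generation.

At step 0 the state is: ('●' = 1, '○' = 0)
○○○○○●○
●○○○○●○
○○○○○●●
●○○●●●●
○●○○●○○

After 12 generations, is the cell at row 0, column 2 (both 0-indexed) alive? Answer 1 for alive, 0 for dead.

step 0: ○○○○○●○
●○○○○●○
○○○○○●●
●○○●●●●
○●○○●○○
step 1: ○○○○●●●
○○○○●●○
○○○○○○○
●○○●○○○
●○○●○○○
step 2: ○○○●○○●
○○○○●○●
○○○○●○○
○○○○○○○
●○○●○●○
step 3: ●○○●○○●
○○○●●○○
○○○○○●○
○○○○●○○
○○○○●○●
step 4: ●○○●○○●
○○○●●●●
○○○●○●○
○○○○●○○
●○○●●○●
step 5: ○○●○○○○
●○●●○○○
○○○●○○●
○○○○○○●
●○○●●○●
step 6: ●○●○●○●
○●●●○○○
●○●●○○●
○○○●●○●
●○○●○●●
step 7: ○○○○●○○
○○○○●●○
●○○○○●●
○●○○○○○
○●●○○○○
step 8: ○○○●●●○
○○○○●○○
●○○○●●●
○●●○○○●
○●●○○○○
step 9: ○○●●●●○
○○○○○○○
●●○●●○●
○○●●○○●
●●○○●●○
step 10: ○●●●○●●
●●○○○○●
●●○●●●●
○○○○○○○
●●○○○○○
step 11: ○○○○○●○
○○○○○○○
○●●○●●○
○○●○●●○
●●○○○○●
step 12: ●○○○○○●
○○○○●●○
○●●○●●○
○○●○●○○
●●○○●○●

0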